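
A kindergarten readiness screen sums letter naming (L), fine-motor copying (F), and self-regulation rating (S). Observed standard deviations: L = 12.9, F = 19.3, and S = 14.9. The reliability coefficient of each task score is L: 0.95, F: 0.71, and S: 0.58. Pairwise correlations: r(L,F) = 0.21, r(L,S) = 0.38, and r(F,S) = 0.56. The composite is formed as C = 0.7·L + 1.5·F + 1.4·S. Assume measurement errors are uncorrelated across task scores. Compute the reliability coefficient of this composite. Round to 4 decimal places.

0.8118

Var(C) = 0.7²·12.9² + 1.5²·19.3² + 1.4²·14.9² + 2·[1.05·12.9·19.3·0.21 + 0.98·12.9·14.9·0.38 + 2.1·19.3·14.9·0.56] = 1354.78 + 929.318 = 2284.1.
Under uncorrelated errors the observed covariances equal the true-score covariances, so only the own-variance terms attenuate.
True-score variance = [0.7²·12.9²·0.95 + 1.5²·19.3²·0.71 + 1.4²·14.9²·0.58] + 929.318 = 924.898 + 929.318 = 1854.22.
Reliability = 1854.22 / 2284.1 = 0.8118.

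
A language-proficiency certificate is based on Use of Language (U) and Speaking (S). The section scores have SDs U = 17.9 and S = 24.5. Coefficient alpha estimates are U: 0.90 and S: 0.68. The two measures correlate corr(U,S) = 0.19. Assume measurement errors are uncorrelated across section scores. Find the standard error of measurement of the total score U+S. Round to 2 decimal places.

Var(total) = 920.66 + 166.649 = 1087.31.
True-score variance = 696.539 + 166.649 = 863.188, so reliability = 0.7939.
Error variance = 1087.31 − 863.188 = 224.121; SEM = √224.121 = 14.97.

14.97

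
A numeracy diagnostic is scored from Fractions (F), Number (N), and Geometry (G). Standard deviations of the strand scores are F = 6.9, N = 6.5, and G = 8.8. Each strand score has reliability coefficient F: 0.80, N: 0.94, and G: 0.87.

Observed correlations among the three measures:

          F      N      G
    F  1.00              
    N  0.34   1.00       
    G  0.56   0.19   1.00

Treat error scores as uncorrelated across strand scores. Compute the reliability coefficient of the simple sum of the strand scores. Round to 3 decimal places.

Var(F+N+G) = 6.9² + 6.5² + 8.8² + 2·[6.9·6.5·0.34 + 6.9·8.8·0.56 + 6.5·8.8·0.19] = 167.3 + 120.24 = 287.54.
Under uncorrelated errors the observed covariances equal the true-score covariances, so only the own-variance terms attenuate.
True-score variance = [6.9²·0.80 + 6.5²·0.94 + 8.8²·0.87] + 120.24 = 145.176 + 120.24 = 265.416.
Reliability = 265.416 / 287.54 = 0.923.

0.923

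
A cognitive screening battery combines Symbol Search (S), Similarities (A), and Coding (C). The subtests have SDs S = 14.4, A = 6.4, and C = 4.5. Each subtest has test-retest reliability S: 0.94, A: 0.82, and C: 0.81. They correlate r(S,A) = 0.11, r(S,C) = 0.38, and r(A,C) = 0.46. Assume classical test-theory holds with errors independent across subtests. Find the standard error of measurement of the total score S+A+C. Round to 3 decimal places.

Var(total) = 268.57 + 96.0192 = 364.589.
True-score variance = 244.908 + 96.0192 = 340.927, so reliability = 0.9351.
Error variance = 364.589 − 340.927 = 23.6619; SEM = √23.6619 = 4.864.

4.864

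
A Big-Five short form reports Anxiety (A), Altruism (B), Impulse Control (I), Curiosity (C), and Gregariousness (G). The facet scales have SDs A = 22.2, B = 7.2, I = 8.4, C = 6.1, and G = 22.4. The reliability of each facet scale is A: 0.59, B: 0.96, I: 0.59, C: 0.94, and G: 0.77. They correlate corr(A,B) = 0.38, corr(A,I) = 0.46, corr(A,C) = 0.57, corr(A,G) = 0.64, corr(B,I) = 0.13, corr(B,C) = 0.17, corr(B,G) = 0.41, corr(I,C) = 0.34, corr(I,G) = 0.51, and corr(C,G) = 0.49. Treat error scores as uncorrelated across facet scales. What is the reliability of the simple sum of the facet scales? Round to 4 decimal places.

Var(A+B+I+C+G) = 22.2² + 7.2² + 8.4² + 6.1² + 22.4² + 2·[22.2·7.2·0.38 + 22.2·8.4·0.46 + 22.2·6.1·0.57 + 22.2·22.4·0.64 + 7.2·8.4·0.13 + 7.2·6.1·0.17 + 7.2·22.4·0.41 + 8.4·6.1·0.34 + 8.4·22.4·0.51 + 6.1·22.4·0.49] = 1154.21 + 1607.52 = 2761.73.
Because errors are independent across components, Cov(Tᵢ,Tⱼ) = Cov(Xᵢ,Xⱼ); the off-diagonal part of the true-score variance is the same as above.
True-score variance = [22.2²·0.59 + 7.2²·0.96 + 8.4²·0.59 + 6.1²·0.94 + 22.4²·0.77] + 1607.52 = 803.505 + 1607.52 = 2411.02.
Reliability = 2411.02 / 2761.73 = 0.8730.

0.8730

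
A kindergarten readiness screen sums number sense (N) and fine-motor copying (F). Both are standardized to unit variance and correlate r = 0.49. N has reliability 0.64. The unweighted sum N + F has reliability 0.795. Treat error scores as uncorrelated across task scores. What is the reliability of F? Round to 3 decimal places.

0.749

Var(N+F) = 2 + 2·0.49 = 2.980.
True-score variance = ρ_N + ρ_F + 2·0.49, so 0.795 = (0.64 + ρ_F + 0.98) / 2.980.
ρ_F = 0.795·2.980 − 0.64 − 0.98 = 0.749.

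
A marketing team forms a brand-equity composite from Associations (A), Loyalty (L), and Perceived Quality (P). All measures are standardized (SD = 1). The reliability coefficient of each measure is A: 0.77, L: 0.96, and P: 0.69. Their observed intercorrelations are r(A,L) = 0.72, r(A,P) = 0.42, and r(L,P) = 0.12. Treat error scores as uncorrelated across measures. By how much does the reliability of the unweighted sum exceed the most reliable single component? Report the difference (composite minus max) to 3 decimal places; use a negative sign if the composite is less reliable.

-0.065

Var(sum) = 3 + 2.52 = 5.52; true-score variance = 2.42 + 2.52 = 4.94; composite reliability = 0.8949.
Max component reliability = 0.9600.
Difference = 0.8949 − 0.9600 = -0.065.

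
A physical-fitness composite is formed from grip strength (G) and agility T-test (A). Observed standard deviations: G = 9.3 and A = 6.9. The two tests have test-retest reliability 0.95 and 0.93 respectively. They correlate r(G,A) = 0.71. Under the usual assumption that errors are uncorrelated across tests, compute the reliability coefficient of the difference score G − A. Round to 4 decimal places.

Var(G−A) = 9.3² + 6.9² − 2·9.3·6.9·0.71 = 134.1 − 91.1214 = 42.9786.
Under uncorrelated errors the observed covariances equal the true-score covariances, so only the own-variance terms attenuate.
True-score variance = [9.3²·0.95 + 6.9²·0.93] − 91.1214 = 126.443 − 91.1214 = 35.3214.
Reliability = 35.3214 / 42.9786 = 0.8218.

0.8218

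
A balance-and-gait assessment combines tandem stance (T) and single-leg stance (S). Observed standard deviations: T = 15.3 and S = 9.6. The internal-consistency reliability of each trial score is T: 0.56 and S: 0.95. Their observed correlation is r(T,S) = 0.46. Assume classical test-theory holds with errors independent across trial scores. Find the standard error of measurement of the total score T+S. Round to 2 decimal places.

Var(total) = 326.25 + 135.13 = 461.38.
True-score variance = 218.642 + 135.13 = 353.772, so reliability = 0.7668.
Error variance = 461.38 − 353.772 = 107.608; SEM = √107.608 = 10.37.

10.37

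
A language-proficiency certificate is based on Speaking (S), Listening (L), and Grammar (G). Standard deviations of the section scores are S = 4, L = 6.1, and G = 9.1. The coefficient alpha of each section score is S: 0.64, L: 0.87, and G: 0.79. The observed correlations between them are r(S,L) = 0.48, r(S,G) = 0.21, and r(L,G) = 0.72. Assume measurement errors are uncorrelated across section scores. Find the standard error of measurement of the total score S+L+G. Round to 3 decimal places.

5.290

Var(total) = 136.02 + 118.646 = 254.666.
True-score variance = 108.033 + 118.646 = 226.679, so reliability = 0.8901.
Error variance = 254.666 − 226.679 = 27.9874; SEM = √27.9874 = 5.290.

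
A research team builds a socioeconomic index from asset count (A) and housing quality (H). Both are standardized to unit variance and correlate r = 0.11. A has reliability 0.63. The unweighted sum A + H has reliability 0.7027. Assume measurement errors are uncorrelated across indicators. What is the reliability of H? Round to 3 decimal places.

Var(A+H) = 2 + 2·0.11 = 2.220.
True-score variance = ρ_A + ρ_H + 2·0.11, so 0.7027 = (0.63 + ρ_H + 0.22) / 2.220.
ρ_H = 0.7027·2.220 − 0.63 − 0.22 = 0.710.

0.710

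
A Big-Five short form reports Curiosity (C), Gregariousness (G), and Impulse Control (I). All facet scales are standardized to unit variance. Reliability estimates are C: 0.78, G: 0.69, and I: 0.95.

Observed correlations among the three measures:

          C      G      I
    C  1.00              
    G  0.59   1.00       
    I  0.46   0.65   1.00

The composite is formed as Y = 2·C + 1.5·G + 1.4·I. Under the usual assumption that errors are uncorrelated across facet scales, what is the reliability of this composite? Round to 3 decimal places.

Var(Y) = 2² + 1.5² + 1.4² + 2·[3·0.59 + 2.8·0.46 + 2.1·0.65] = 8.21 + 8.846 = 17.056.
Because errors are independent across components, Cov(Tᵢ,Tⱼ) = Cov(Xᵢ,Xⱼ); the off-diagonal part of the true-score variance is the same as above.
True-score variance = [2²·0.78 + 1.5²·0.69 + 1.4²·0.95] + 8.846 = 6.5345 + 8.846 = 15.3805.
Reliability = 15.3805 / 17.056 = 0.902.

0.902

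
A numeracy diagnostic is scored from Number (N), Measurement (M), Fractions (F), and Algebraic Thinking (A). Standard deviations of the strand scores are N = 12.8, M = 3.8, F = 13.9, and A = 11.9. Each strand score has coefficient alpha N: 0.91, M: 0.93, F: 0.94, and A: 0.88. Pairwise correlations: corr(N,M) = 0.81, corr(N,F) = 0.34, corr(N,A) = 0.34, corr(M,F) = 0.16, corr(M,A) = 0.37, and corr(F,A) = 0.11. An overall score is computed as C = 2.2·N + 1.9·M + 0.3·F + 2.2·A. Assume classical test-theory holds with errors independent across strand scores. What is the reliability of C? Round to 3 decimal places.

Var(C) = 2.2²·12.8² + 1.9²·3.8² + 0.3²·13.9² + 2.2²·11.9² + 2·[4.18·12.8·3.8·0.81 + 0.66·12.8·13.9·0.34 + 4.84·12.8·11.9·0.34 + 0.57·3.8·13.9·0.16 + 4.18·3.8·11.9·0.37 + 0.66·13.9·11.9·0.11] = 1547.9 + 1084.06 = 2631.96.
With uncorrelated errors the cross-covariances are all true-score covariance, so they carry over unchanged; only the diagonal terms shrink to ρᵢσᵢ².
True-score variance = [2.2²·12.8²·0.91 + 1.9²·3.8²·0.93 + 0.3²·13.9²·0.94 + 2.2²·11.9²·0.88] + 1084.06 = 1389.59 + 1084.06 = 2473.65.
Reliability = 2473.65 / 2631.96 = 0.940.

0.940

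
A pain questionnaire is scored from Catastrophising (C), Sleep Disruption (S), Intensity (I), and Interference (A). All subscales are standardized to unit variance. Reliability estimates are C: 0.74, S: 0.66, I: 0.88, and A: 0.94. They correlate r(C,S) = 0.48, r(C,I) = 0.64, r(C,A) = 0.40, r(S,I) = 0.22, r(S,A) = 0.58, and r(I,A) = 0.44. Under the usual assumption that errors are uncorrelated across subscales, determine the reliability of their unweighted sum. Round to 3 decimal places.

0.918

Var(C+S+I+A) = 4 + 2·[0.48 + 0.64 + 0.40 + 0.22 + 0.58 + 0.44] = 4 + 5.52 = 9.52.
With uncorrelated errors the cross-covariances are all true-score covariance, so they carry over unchanged; only the diagonal terms shrink to ρᵢσᵢ².
True-score variance = [0.74 + 0.66 + 0.88 + 0.94] + 5.52 = 3.22 + 5.52 = 8.74.
Reliability = 8.74 / 9.52 = 0.918.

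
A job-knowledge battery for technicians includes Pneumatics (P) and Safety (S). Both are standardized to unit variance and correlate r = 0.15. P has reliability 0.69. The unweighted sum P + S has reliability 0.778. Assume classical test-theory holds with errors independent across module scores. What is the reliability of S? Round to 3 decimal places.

Var(P+S) = 2 + 2·0.15 = 2.300.
True-score variance = ρ_P + ρ_S + 2·0.15, so 0.778 = (0.69 + ρ_S + 0.30) / 2.300.
ρ_S = 0.778·2.300 − 0.69 − 0.30 = 0.799.

0.799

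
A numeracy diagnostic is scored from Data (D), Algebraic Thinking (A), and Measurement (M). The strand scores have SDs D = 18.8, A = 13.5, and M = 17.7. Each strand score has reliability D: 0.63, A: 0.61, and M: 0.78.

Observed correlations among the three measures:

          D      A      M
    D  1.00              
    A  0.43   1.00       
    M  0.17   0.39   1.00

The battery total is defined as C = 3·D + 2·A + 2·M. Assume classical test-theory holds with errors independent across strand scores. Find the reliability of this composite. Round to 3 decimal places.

0.780

Var(C) = 3²·18.8² + 2²·13.5² + 2²·17.7² + 2·[6·18.8·13.5·0.43 + 6·18.8·17.7·0.17 + 4·13.5·17.7·0.39] = 5163.12 + 2733.96 = 7897.08.
With uncorrelated errors the cross-covariances are all true-score covariance, so they carry over unchanged; only the diagonal terms shrink to ρᵢσᵢ².
True-score variance = [3²·18.8²·0.63 + 2²·13.5²·0.61 + 2²·17.7²·0.78] + 2733.96 = 3426.16 + 2733.96 = 6160.12.
Reliability = 6160.12 / 7897.08 = 0.780.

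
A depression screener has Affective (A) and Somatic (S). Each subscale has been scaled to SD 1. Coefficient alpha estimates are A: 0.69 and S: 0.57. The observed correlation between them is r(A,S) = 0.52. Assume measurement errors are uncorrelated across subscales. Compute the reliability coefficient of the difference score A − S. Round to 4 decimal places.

Var(A−S) = 1 + 1 − 2·0.52 = 2 − 1.04 = 0.96.
Under uncorrelated errors the observed covariances equal the true-score covariances, so only the own-variance terms attenuate.
True-score variance = [0.69 + 0.57] − 1.04 = 1.26 − 1.04 = 0.22.
Reliability = 0.22 / 0.96 = 0.2292.

0.2292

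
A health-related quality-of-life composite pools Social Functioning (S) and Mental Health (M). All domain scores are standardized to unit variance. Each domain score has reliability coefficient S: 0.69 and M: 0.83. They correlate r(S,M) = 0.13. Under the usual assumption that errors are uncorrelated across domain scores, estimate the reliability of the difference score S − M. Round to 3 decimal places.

Var(S−M) = 1 + 1 − 2·0.13 = 2 − 0.26 = 1.74.
Under uncorrelated errors the observed covariances equal the true-score covariances, so only the own-variance terms attenuate.
True-score variance = [0.69 + 0.83] − 0.26 = 1.52 − 0.26 = 1.26.
Reliability = 1.26 / 1.74 = 0.724.

0.724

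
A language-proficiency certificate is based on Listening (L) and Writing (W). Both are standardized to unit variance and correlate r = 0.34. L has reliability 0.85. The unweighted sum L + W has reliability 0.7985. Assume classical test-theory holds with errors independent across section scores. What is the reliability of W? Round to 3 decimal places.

Var(L+W) = 2 + 2·0.34 = 2.680.
True-score variance = ρ_L + ρ_W + 2·0.34, so 0.7985 = (0.85 + ρ_W + 0.68) / 2.680.
ρ_W = 0.7985·2.680 − 0.85 − 0.68 = 0.610.

0.610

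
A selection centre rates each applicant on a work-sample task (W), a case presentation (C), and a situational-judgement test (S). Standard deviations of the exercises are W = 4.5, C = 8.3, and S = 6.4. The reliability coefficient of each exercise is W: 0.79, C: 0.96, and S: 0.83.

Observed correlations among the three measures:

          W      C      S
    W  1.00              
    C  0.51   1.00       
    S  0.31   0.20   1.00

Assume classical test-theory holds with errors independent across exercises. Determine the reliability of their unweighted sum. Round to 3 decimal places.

0.933

Var(W+C+S) = 4.5² + 8.3² + 6.4² + 2·[4.5·8.3·0.51 + 4.5·6.4·0.31 + 8.3·6.4·0.20] = 130.1 + 77.201 = 207.301.
Under uncorrelated errors the observed covariances equal the true-score covariances, so only the own-variance terms attenuate.
True-score variance = [4.5²·0.79 + 8.3²·0.96 + 6.4²·0.83] + 77.201 = 116.129 + 77.201 = 193.33.
Reliability = 193.33 / 207.301 = 0.933.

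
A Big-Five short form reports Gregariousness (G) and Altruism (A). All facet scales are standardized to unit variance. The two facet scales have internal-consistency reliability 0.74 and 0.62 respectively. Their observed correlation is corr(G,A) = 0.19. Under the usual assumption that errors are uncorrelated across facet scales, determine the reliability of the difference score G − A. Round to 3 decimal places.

Var(G−A) = 1 + 1 − 2·0.19 = 2 − 0.38 = 1.62.
Because errors are independent across components, Cov(Tᵢ,Tⱼ) = Cov(Xᵢ,Xⱼ); the off-diagonal part of the true-score variance is the same as above.
True-score variance = [0.74 + 0.62] − 0.38 = 1.36 − 0.38 = 0.98.
Reliability = 0.98 / 1.62 = 0.605.

0.605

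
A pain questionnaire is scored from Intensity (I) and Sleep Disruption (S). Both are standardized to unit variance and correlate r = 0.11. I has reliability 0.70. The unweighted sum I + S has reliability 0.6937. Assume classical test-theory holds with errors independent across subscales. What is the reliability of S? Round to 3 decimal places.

Var(I+S) = 2 + 2·0.11 = 2.220.
True-score variance = ρ_I + ρ_S + 2·0.11, so 0.6937 = (0.70 + ρ_S + 0.22) / 2.220.
ρ_S = 0.6937·2.220 − 0.70 − 0.22 = 0.620.

0.620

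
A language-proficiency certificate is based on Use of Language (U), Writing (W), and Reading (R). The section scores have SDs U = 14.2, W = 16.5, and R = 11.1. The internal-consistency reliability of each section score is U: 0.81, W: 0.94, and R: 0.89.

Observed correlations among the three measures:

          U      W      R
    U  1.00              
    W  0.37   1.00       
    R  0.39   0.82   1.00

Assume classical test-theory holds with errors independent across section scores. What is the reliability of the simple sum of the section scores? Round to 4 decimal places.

Var(U+W+R) = 14.2² + 16.5² + 11.1² + 2·[14.2·16.5·0.37 + 14.2·11.1·0.39 + 16.5·11.1·0.82] = 597.1 + 596.692 = 1193.79.
With uncorrelated errors the cross-covariances are all true-score covariance, so they carry over unchanged; only the diagonal terms shrink to ρᵢσᵢ².
True-score variance = [14.2²·0.81 + 16.5²·0.94 + 11.1²·0.89] + 596.692 = 528.9 + 596.692 = 1125.59.
Reliability = 1125.59 / 1193.79 = 0.9429.

0.9429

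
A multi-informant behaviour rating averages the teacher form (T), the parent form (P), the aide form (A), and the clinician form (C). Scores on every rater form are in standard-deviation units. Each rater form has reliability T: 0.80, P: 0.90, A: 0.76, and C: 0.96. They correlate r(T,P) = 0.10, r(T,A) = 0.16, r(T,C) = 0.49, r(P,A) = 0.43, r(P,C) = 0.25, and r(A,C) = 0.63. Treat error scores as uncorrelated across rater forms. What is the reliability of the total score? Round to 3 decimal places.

0.929

Var(T+P+A+C) = 4 + 2·[0.10 + 0.16 + 0.49 + 0.43 + 0.25 + 0.63] = 4 + 4.12 = 8.12.
With uncorrelated errors the cross-covariances are all true-score covariance, so they carry over unchanged; only the diagonal terms shrink to ρᵢσᵢ².
True-score variance = [0.80 + 0.90 + 0.76 + 0.96] + 4.12 = 3.42 + 4.12 = 7.54.
Reliability = 7.54 / 8.12 = 0.929.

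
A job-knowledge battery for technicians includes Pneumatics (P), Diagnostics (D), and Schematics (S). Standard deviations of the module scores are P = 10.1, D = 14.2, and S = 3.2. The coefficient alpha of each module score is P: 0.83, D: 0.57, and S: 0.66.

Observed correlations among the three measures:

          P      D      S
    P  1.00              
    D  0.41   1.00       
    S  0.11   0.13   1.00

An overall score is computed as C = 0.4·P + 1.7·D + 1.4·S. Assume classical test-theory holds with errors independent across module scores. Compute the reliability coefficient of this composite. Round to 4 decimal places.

Var(C) = 0.4²·10.1² + 1.7²·14.2² + 1.4²·3.2² + 2·[0.68·10.1·14.2·0.41 + 0.56·10.1·3.2·0.11 + 2.38·14.2·3.2·0.13] = 619.132 + 112.071 = 731.203.
Under uncorrelated errors the observed covariances equal the true-score covariances, so only the own-variance terms attenuate.
True-score variance = [0.4²·10.1²·0.83 + 1.7²·14.2²·0.57 + 1.4²·3.2²·0.66] + 112.071 = 358.955 + 112.071 = 471.026.
Reliability = 471.026 / 731.203 = 0.6442.

0.6442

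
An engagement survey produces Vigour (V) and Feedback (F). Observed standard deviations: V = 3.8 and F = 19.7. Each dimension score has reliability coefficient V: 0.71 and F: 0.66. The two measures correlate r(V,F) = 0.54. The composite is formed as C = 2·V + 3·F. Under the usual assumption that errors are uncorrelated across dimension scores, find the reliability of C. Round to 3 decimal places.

Var(C) = 2²·3.8² + 3²·19.7² + 2·[6·3.8·19.7·0.54] = 3550.57 + 485.093 = 4035.66.
With uncorrelated errors the cross-covariances are all true-score covariance, so they carry over unchanged; only the diagonal terms shrink to ρᵢσᵢ².
True-score variance = [2²·3.8²·0.71 + 3²·19.7²·0.66] + 485.093 = 2346.26 + 485.093 = 2831.36.
Reliability = 2831.36 / 4035.66 = 0.702.

0.702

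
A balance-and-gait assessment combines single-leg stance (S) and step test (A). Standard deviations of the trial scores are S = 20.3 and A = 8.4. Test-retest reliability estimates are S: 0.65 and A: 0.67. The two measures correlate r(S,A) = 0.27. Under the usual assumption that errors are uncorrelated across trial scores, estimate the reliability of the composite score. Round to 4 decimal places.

Var(S+A) = 20.3² + 8.4² + 2·[20.3·8.4·0.27] = 482.65 + 92.0808 = 574.731.
Because errors are independent across components, Cov(Tᵢ,Tⱼ) = Cov(Xᵢ,Xⱼ); the off-diagonal part of the true-score variance is the same as above.
True-score variance = [20.3²·0.65 + 8.4²·0.67] + 92.0808 = 315.134 + 92.0808 = 407.215.
Reliability = 407.215 / 574.731 = 0.7085.

0.7085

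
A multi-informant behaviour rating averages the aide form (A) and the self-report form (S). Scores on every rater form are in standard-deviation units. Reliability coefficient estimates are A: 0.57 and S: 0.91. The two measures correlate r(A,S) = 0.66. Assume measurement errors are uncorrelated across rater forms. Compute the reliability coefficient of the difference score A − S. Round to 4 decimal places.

Var(A−S) = 1 + 1 − 2·0.66 = 2 − 1.32 = 0.68.
Under uncorrelated errors the observed covariances equal the true-score covariances, so only the own-variance terms attenuate.
True-score variance = [0.57 + 0.91] − 1.32 = 1.48 − 1.32 = 0.16.
Reliability = 0.16 / 0.68 = 0.2353.

0.2353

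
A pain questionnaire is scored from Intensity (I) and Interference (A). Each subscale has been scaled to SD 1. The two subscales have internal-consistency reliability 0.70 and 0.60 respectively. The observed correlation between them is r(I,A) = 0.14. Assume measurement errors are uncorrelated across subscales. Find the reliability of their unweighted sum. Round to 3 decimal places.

0.693

Var(I+A) = 2 + 2·[0.14] = 2 + 0.28 = 2.28.
Because errors are independent across components, Cov(Tᵢ,Tⱼ) = Cov(Xᵢ,Xⱼ); the off-diagonal part of the true-score variance is the same as above.
True-score variance = [0.70 + 0.60] + 0.28 = 1.3 + 0.28 = 1.58.
Reliability = 1.58 / 2.28 = 0.693.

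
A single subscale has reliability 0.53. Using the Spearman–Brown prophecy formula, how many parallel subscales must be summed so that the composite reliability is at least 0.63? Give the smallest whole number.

k ≥ ρ*(1−ρ₁)/(ρ₁(1−ρ*)) = 0.63·0.47 / (0.53·0.37) = 1.510.
Smallest integer k = 2.

2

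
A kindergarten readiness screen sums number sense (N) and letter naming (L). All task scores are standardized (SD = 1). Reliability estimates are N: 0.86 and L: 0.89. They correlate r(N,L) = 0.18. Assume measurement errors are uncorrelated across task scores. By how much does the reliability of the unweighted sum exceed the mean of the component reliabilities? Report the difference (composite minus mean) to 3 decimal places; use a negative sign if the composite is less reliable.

Var(sum) = 2 + 0.36 = 2.36; true-score variance = 1.75 + 0.36 = 2.11; composite reliability = 0.8941.
Mean component reliability = 0.8750.
Difference = 0.8941 − 0.8750 = 0.019.

0.019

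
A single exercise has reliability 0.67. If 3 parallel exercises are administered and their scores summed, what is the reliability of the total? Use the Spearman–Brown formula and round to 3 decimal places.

0.859

ρ_k = kρ / (1 + (k−1)ρ) = 3·0.67 / (1 + 2·0.67) = 2.010 / 2.340 = 0.859.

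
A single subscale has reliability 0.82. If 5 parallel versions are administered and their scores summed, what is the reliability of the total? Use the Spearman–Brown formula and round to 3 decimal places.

0.958

ρ_k = kρ / (1 + (k−1)ρ) = 5·0.82 / (1 + 4·0.82) = 4.100 / 4.280 = 0.958.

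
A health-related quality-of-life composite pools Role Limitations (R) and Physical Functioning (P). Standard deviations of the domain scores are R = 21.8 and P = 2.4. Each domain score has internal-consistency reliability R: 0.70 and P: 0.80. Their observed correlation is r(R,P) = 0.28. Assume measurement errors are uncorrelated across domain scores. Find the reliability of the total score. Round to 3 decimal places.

0.718

Var(R+P) = 21.8² + 2.4² + 2·[21.8·2.4·0.28] = 481 + 29.2992 = 510.299.
Under uncorrelated errors the observed covariances equal the true-score covariances, so only the own-variance terms attenuate.
True-score variance = [21.8²·0.70 + 2.4²·0.80] + 29.2992 = 337.276 + 29.2992 = 366.575.
Reliability = 366.575 / 510.299 = 0.718.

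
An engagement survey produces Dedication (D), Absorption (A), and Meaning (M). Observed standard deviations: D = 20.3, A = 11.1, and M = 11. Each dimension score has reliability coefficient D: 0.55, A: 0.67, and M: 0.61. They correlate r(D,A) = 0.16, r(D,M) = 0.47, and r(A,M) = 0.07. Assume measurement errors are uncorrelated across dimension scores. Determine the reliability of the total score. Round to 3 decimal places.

Var(D+A+M) = 20.3² + 11.1² + 11² + 2·[20.3·11.1·0.16 + 20.3·11·0.47 + 11.1·11·0.07] = 656.3 + 299.102 = 955.402.
With uncorrelated errors the cross-covariances are all true-score covariance, so they carry over unchanged; only the diagonal terms shrink to ρᵢσᵢ².
True-score variance = [20.3²·0.55 + 11.1²·0.67 + 11²·0.61] + 299.102 = 383.01 + 299.102 = 682.112.
Reliability = 682.112 / 955.402 = 0.714.

0.714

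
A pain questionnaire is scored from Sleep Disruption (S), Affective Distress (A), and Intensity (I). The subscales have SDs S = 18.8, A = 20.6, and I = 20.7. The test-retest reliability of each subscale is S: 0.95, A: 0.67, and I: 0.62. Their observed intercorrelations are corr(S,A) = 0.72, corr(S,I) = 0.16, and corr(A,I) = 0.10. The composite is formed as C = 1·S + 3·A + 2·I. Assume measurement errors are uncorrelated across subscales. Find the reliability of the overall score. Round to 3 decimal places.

Var(C) = 18.8² + 3²·20.6² + 2²·20.7² + 2·[3·18.8·20.6·0.72 + 2·18.8·20.7·0.16 + 6·20.6·20.7·0.10] = 5886.64 + 2433.82 = 8320.46.
Under uncorrelated errors the observed covariances equal the true-score covariances, so only the own-variance terms attenuate.
True-score variance = [18.8²·0.95 + 3²·20.6²·0.67 + 2²·20.7²·0.62] + 2433.82 = 3957.31 + 2433.82 = 6391.13.
Reliability = 6391.13 / 8320.46 = 0.768.

0.768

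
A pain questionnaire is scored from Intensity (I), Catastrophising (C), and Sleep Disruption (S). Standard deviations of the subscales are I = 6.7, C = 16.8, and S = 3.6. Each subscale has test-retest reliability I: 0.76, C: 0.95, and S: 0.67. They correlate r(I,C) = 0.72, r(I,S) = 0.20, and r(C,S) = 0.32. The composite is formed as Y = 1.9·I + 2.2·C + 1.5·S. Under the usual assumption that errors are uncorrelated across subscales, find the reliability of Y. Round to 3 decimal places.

0.951

Var(Y) = 1.9²·6.7² + 2.2²·16.8² + 1.5²·3.6² + 2·[4.18·6.7·16.8·0.72 + 2.85·6.7·3.6·0.20 + 3.3·16.8·3.6·0.32] = 1557.25 + 832.752 = 2390.01.
With uncorrelated errors the cross-covariances are all true-score covariance, so they carry over unchanged; only the diagonal terms shrink to ρᵢσᵢ².
True-score variance = [1.9²·6.7²·0.76 + 2.2²·16.8²·0.95 + 1.5²·3.6²·0.67] + 832.752 = 1440.44 + 832.752 = 2273.19.
Reliability = 2273.19 / 2390.01 = 0.951.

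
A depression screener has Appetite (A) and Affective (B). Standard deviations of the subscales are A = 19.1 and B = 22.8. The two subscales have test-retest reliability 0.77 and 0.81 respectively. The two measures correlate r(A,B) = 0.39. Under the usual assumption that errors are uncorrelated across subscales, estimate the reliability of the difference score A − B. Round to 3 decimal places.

Var(A−B) = 19.1² + 22.8² − 2·19.1·22.8·0.39 = 884.65 − 339.674 = 544.976.
Because errors are independent across components, Cov(Tᵢ,Tⱼ) = Cov(Xᵢ,Xⱼ); the off-diagonal part of the true-score variance is the same as above.
True-score variance = [19.1²·0.77 + 22.8²·0.81] − 339.674 = 701.974 − 339.674 = 362.3.
Reliability = 362.3 / 544.976 = 0.665.

0.665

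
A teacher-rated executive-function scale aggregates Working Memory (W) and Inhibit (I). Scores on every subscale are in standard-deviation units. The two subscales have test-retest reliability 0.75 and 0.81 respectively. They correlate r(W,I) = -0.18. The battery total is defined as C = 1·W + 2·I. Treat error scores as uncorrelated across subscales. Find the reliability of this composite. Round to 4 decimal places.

0.7640

Var(C) = 1 + 2² + 2·[2·(-0.18)] = 5 − 0.72 = 4.28.
With uncorrelated errors the cross-covariances are all true-score covariance, so they carry over unchanged; only the diagonal terms shrink to ρᵢσᵢ².
True-score variance = [0.75 + 2²·0.81] − 0.72 = 3.99 − 0.72 = 3.27.
Reliability = 3.27 / 4.28 = 0.7640.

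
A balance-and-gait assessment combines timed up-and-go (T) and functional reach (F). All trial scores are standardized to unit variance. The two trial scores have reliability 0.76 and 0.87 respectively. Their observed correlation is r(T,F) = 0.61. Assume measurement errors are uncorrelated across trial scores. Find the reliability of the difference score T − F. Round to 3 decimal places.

Var(T−F) = 1 + 1 − 2·0.61 = 2 − 1.22 = 0.78.
Under uncorrelated errors the observed covariances equal the true-score covariances, so only the own-variance terms attenuate.
True-score variance = [0.76 + 0.87] − 1.22 = 1.63 − 1.22 = 0.41.
Reliability = 0.41 / 0.78 = 0.526.

0.526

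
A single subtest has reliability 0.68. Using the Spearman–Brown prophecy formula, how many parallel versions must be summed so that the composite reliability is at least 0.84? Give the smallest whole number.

k ≥ ρ*(1−ρ₁)/(ρ₁(1−ρ*)) = 0.84·0.32 / (0.68·0.16) = 2.471.
Smallest integer k = 3.

3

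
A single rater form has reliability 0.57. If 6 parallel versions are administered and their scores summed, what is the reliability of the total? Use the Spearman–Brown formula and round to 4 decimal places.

0.8883

ρ_k = kρ / (1 + (k−1)ρ) = 6·0.57 / (1 + 5·0.57) = 3.420 / 3.850 = 0.8883.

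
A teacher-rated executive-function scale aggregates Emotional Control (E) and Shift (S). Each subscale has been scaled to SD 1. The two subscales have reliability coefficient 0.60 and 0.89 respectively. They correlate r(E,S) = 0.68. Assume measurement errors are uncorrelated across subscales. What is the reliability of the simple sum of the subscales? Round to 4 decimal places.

Var(E+S) = 2 + 2·[0.68] = 2 + 1.36 = 3.36.
With uncorrelated errors the cross-covariances are all true-score covariance, so they carry over unchanged; only the diagonal terms shrink to ρᵢσᵢ².
True-score variance = [0.60 + 0.89] + 1.36 = 1.49 + 1.36 = 2.85.
Reliability = 2.85 / 3.36 = 0.8482.

0.8482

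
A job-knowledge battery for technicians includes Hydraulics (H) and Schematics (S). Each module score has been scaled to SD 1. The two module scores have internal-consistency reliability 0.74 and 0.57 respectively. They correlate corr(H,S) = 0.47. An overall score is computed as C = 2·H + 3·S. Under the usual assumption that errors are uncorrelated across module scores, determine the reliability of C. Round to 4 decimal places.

Var(C) = 2² + 3² + 2·[6·0.47] = 13 + 5.64 = 18.64.
Because errors are independent across components, Cov(Tᵢ,Tⱼ) = Cov(Xᵢ,Xⱼ); the off-diagonal part of the true-score variance is the same as above.
True-score variance = [2²·0.74 + 3²·0.57] + 5.64 = 8.09 + 5.64 = 13.73.
Reliability = 13.73 / 18.64 = 0.7366.

0.7366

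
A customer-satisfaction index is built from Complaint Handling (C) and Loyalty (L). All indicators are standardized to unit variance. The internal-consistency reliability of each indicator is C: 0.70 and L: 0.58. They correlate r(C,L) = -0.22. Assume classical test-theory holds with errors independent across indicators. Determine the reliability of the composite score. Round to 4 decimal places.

0.5385

Var(C+L) = 2 + 2·[(-0.22)] = 2 − 0.44 = 1.56.
With uncorrelated errors the cross-covariances are all true-score covariance, so they carry over unchanged; only the diagonal terms shrink to ρᵢσᵢ².
True-score variance = [0.70 + 0.58] − 0.44 = 1.28 − 0.44 = 0.84.
Reliability = 0.84 / 1.56 = 0.5385.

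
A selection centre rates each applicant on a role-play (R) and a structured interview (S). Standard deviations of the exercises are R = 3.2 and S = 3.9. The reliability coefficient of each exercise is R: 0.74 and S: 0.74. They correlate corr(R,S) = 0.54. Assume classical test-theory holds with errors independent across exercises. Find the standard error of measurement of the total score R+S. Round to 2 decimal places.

Var(total) = 25.45 + 13.4784 = 38.9284.
True-score variance = 18.833 + 13.4784 = 32.3114, so reliability = 0.8300.
Error variance = 38.9284 − 32.3114 = 6.617; SEM = √6.617 = 2.57.

2.57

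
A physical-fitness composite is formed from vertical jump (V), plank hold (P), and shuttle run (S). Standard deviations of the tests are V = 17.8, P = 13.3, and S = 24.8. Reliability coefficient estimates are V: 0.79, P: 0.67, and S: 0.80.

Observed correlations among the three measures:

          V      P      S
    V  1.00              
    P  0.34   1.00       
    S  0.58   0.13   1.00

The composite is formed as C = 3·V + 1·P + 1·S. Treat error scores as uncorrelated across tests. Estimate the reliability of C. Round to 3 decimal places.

0.864

Var(C) = 3²·17.8² + 13.3² + 24.8² + 2·[3·17.8·13.3·0.34 + 3·17.8·24.8·0.58 + 13.3·24.8·0.13] = 3643.49 + 2104.92 = 5748.41.
With uncorrelated errors the cross-covariances are all true-score covariance, so they carry over unchanged; only the diagonal terms shrink to ρᵢσᵢ².
True-score variance = [3²·17.8²·0.79 + 13.3²·0.67 + 24.8²·0.80] + 2104.92 = 2863.28 + 2104.92 = 4968.2.
Reliability = 4968.2 / 5748.41 = 0.864.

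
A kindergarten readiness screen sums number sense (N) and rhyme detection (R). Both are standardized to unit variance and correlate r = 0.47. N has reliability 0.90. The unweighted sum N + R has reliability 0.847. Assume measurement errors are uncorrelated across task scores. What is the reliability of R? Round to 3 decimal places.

0.650

Var(N+R) = 2 + 2·0.47 = 2.940.
True-score variance = ρ_N + ρ_R + 2·0.47, so 0.847 = (0.90 + ρ_R + 0.94) / 2.940.
ρ_R = 0.847·2.940 − 0.90 − 0.94 = 0.650.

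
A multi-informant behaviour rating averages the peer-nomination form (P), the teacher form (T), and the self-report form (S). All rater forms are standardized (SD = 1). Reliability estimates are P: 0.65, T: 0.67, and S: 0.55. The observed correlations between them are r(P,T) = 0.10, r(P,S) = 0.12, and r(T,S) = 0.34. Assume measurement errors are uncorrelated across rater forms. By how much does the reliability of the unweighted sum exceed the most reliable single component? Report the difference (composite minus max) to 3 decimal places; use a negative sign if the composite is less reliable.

Var(sum) = 3 + 1.12 = 4.12; true-score variance = 1.87 + 1.12 = 2.99; composite reliability = 0.7257.
Max component reliability = 0.6700.
Difference = 0.7257 − 0.6700 = 0.056.

0.056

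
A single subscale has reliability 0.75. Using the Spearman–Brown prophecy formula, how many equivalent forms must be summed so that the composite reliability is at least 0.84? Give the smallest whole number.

k ≥ ρ*(1−ρ₁)/(ρ₁(1−ρ*)) = 0.84·0.25 / (0.75·0.16) = 1.750.
Smallest integer k = 2.

2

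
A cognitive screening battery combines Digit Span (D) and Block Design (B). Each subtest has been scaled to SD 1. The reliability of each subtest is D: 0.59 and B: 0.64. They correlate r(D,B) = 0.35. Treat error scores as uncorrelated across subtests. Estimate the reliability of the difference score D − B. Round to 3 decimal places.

0.408

Var(D−B) = 1 + 1 − 2·0.35 = 2 − 0.7 = 1.3.
Because errors are independent across components, Cov(Tᵢ,Tⱼ) = Cov(Xᵢ,Xⱼ); the off-diagonal part of the true-score variance is the same as above.
True-score variance = [0.59 + 0.64] − 0.7 = 1.23 − 0.7 = 0.53.
Reliability = 0.53 / 1.3 = 0.408.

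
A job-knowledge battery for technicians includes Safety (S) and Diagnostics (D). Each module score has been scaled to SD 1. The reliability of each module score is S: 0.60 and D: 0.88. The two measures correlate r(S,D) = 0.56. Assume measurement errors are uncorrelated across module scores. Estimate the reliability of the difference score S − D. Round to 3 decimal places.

Var(S−D) = 1 + 1 − 2·0.56 = 2 − 1.12 = 0.88.
Because errors are independent across components, Cov(Tᵢ,Tⱼ) = Cov(Xᵢ,Xⱼ); the off-diagonal part of the true-score variance is the same as above.
True-score variance = [0.60 + 0.88] − 1.12 = 1.48 − 1.12 = 0.36.
Reliability = 0.36 / 0.88 = 0.409.

0.409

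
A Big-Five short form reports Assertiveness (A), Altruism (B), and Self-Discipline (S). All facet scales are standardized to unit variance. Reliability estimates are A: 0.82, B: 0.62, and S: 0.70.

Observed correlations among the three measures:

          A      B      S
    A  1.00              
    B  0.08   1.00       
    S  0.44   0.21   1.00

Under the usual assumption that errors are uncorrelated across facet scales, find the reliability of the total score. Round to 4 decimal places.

Var(A+B+S) = 3 + 2·[0.08 + 0.44 + 0.21] = 3 + 1.46 = 4.46.
Because errors are independent across components, Cov(Tᵢ,Tⱼ) = Cov(Xᵢ,Xⱼ); the off-diagonal part of the true-score variance is the same as above.
True-score variance = [0.82 + 0.62 + 0.70] + 1.46 = 2.14 + 1.46 = 3.6.
Reliability = 3.6 / 4.46 = 0.8072.

0.8072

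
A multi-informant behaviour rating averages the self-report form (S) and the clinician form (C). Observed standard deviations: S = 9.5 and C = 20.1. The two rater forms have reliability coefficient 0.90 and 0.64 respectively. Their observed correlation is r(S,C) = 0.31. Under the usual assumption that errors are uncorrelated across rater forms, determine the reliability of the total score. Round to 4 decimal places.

0.7479

Var(S+C) = 9.5² + 20.1² + 2·[9.5·20.1·0.31] = 494.26 + 118.389 = 612.649.
With uncorrelated errors the cross-covariances are all true-score covariance, so they carry over unchanged; only the diagonal terms shrink to ρᵢσᵢ².
True-score variance = [9.5²·0.90 + 20.1²·0.64] + 118.389 = 339.791 + 118.389 = 458.18.
Reliability = 458.18 / 612.649 = 0.7479.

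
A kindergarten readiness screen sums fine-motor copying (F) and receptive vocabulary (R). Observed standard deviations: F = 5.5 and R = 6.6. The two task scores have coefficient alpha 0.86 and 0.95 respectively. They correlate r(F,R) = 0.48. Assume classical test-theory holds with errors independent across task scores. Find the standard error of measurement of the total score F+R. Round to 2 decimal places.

Var(total) = 73.81 + 34.848 = 108.658.
True-score variance = 67.397 + 34.848 = 102.245, so reliability = 0.9410.
Error variance = 108.658 − 102.245 = 6.413; SEM = √6.413 = 2.53.

2.53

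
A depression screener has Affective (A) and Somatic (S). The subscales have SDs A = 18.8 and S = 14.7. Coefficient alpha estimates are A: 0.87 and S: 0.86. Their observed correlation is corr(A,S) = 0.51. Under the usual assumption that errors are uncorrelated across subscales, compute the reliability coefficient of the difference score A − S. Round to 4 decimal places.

0.7351

Var(A−S) = 18.8² + 14.7² − 2·18.8·14.7·0.51 = 569.53 − 281.887 = 287.643.
Because errors are independent across components, Cov(Tᵢ,Tⱼ) = Cov(Xᵢ,Xⱼ); the off-diagonal part of the true-score variance is the same as above.
True-score variance = [18.8²·0.87 + 14.7²·0.86] − 281.887 = 493.33 − 281.887 = 211.443.
Reliability = 211.443 / 287.643 = 0.7351.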